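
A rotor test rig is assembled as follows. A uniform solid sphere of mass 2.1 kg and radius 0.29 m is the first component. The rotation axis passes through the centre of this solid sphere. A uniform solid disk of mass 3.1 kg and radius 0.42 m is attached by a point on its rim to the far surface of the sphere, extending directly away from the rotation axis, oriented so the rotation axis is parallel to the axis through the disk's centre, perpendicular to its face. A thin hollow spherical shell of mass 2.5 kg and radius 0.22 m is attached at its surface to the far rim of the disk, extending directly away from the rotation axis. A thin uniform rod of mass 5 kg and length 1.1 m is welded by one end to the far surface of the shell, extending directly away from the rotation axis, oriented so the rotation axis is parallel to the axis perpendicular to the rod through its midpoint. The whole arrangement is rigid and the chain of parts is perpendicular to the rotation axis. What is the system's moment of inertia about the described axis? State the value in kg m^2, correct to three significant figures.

Solid sphere: I_cm = (2/5)MR² = (2/5)(2.1)(0.29)² = 0.070644 kg m^2; axis through the centre, so I = 0.070644 kg m^2.
Solid disk: I_cm = (1/2)MR² = (1/2)(3.1)(0.42)² = 0.27342 kg m^2; centre at d = 0.29 + 0.42 = 0.71 m, so the parallel axis theorem gives I = 0.27342 + (3.1)(0.71)² = 1.8361 kg m^2.
Spherical shell: I_cm = (2/3)MR² = (2/3)(2.5)(0.22)² = 0.080667 kg m^2; centre at d = 0.29 + 0.42 + 0.42 + 0.22 = 1.35 m, so the parallel axis theorem gives I = 0.080667 + (2.5)(1.35)² = 4.6369 kg m^2.
Thin rod: I_cm = (1/12)ML² = (1/12)(5)(1.1)² = 0.50417 kg m^2; centre at d = 0.29 + 0.42 + 0.42 + 0.22 + 0.22 + 0.55 = 2.12 m, so the parallel axis theorem gives I = 0.50417 + (5)(2.12)² = 22.976 kg m^2.
Total I = 0.070644 + 1.8361 + 4.6369 + 22.976 = 29.52 kg m^2.

29.5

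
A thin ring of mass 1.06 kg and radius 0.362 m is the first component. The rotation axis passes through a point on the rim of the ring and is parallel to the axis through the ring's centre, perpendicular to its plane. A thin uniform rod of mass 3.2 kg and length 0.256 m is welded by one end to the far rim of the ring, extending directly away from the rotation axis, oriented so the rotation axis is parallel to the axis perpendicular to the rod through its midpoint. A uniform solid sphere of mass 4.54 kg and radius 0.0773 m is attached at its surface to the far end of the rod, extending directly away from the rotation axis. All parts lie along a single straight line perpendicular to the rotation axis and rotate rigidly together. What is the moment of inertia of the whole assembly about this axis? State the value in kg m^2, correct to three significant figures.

7.70

Thin ring: I_cm = MR² = (1.06)(0.362)² = 0.13891 kg m^2; centre at d = 0.362 m, so the parallel axis theorem gives I = 0.13891 + (1.06)(0.362)² = 0.27781 kg m^2.
Thin rod: I_cm = (1/12)ML² = (1/12)(3.2)(0.256)² = 0.017476 kg m^2; centre at d = 0.362 + 0.362 + 0.128 = 0.852 m, so the parallel axis theorem gives I = 0.017476 + (3.2)(0.852)² = 2.3404 kg m^2.
Solid sphere: I_cm = (2/5)MR² = (2/5)(4.54)(0.0773)² = 0.010851 kg m^2; centre at d = 0.362 + 0.362 + 0.128 + 0.128 + 0.0773 = 1.0573 m, so the parallel axis theorem gives I = 0.010851 + (4.54)(1.0573)² = 5.086 kg m^2.
Total I = 0.27781 + 2.3404 + 5.086 = 7.7042 kg m^2.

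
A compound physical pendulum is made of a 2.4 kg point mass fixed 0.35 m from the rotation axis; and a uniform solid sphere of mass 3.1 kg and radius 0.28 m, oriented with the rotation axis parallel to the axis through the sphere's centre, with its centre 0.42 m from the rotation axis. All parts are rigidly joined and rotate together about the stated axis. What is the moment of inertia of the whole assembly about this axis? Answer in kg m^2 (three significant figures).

0.938

Point mass: I_cm = 0; centre at d = 0.35 m, so I = I_cm + Md² gives I = 0 + (2.4)(0.35)² = 0.294 kg m^2.
Solid sphere: I_cm = (2/5)MR² = (2/5)(3.1)(0.28)² = 0.097216 kg m^2; centre at d = 0.42 m, so I = I_cm + Md² gives I = 0.097216 + (3.1)(0.42)² = 0.64406 kg m^2.
Total I = 0.294 + 0.64406 = 0.93806 kg m^2.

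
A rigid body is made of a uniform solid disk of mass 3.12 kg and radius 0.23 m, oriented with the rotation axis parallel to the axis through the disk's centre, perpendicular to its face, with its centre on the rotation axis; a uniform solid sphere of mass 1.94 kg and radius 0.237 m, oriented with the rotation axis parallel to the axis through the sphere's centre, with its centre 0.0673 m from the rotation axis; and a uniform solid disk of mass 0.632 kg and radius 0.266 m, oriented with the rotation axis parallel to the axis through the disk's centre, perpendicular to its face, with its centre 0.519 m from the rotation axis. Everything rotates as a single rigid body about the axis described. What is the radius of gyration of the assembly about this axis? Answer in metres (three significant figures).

Solid disk: I_cm = (1/2)MR² = (1/2)(3.12)(0.23)² = 0.082524 kg·m²; axis through the centre, so I = 0.082524 kg·m².
Solid sphere: I_cm = (2/5)MR² = (2/5)(1.94)(0.237)² = 0.043587 kg·m²; centre at d = 0.0673 m, so I = I_cm + Md² gives I = 0.043587 + (1.94)(0.0673)² = 0.052374 kg·m².
Solid disk: I_cm = (1/2)MR² = (1/2)(0.632)(0.266)² = 0.022359 kg·m²; centre at d = 0.519 m, so I = I_cm + Md² gives I = 0.022359 + (0.632)(0.519)² = 0.1926 kg·m².
Total I = 0.32749 kg·m²; total mass M = 5.692 kg.
k = √(I/M) = √(0.32749/5.692) = 0.23987 m.

0.240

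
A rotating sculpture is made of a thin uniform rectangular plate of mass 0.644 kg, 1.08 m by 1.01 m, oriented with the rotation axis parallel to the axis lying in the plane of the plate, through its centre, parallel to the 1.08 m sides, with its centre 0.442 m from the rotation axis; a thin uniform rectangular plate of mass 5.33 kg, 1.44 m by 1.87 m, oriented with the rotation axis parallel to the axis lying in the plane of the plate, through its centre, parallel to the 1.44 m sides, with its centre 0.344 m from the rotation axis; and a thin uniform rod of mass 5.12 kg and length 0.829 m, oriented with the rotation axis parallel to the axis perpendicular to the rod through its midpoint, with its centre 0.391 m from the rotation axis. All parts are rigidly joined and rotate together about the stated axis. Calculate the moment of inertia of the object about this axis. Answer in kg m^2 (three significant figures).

Rectangular plate: I_cm = (1/12)Mb² = (1/12)(0.644)(1.01)² = 0.054745 kg m^2; centre at d = 0.442 m, so the parallel axis theorem gives I = 0.054745 + (0.644)(0.442)² = 0.18056 kg m^2.
Rectangular plate: I_cm = (1/12)Mb² = (1/12)(5.33)(1.87)² = 1.5532 kg m^2; centre at d = 0.344 m, so the parallel axis theorem gives I = 1.5532 + (5.33)(0.344)² = 2.1839 kg m^2.
Thin rod: I_cm = (1/12)ML² = (1/12)(5.12)(0.829)² = 0.29322 kg m^2; centre at d = 0.391 m, so the parallel axis theorem gives I = 0.29322 + (5.12)(0.391)² = 1.076 kg m^2.
Total I = 0.18056 + 2.1839 + 1.076 = 3.4405 kg m^2.

3.44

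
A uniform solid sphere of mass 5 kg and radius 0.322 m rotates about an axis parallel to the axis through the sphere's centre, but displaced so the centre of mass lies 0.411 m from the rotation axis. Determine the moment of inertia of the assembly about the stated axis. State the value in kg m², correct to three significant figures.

I_cm = (2/5)MR² = (2/5)(5)(0.322)² = 0.20737 kg m²; centre at d = 0.411 m, so the parallel axis theorem gives I = 0.20737 + (5)(0.411)² = 1.052 kg m².

1.05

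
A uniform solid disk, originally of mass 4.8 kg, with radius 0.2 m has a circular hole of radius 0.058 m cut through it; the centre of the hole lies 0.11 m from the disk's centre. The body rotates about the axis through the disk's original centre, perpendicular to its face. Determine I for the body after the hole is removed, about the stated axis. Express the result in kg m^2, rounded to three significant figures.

0.0904

Unpierced body about its centre: I₀ = (1/2)MR² = (1/2)(4.8)(0.2)² = 0.096 kg m^2.
The removed disk has mass m = M·(r/R)² = (4.8)(0.058/0.2)² = 0.40368 kg (same uniform areal density).
Its moment of inertia about the rotation axis (parallel-axis theorem): I_hole = (1/2)mr² + md² = (1/2)(0.40368)(0.058)² + (0.40368)(0.11)² = 0.0055635 kg m^2.
Treating the hole as negative mass, I = I₀ − I_hole = 0.096 − 0.0055635 = 0.090436 kg m^2.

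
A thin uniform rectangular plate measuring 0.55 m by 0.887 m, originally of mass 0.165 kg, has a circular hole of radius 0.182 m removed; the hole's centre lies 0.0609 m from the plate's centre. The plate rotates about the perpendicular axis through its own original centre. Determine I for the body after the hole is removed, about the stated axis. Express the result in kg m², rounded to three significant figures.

0.0143

Unpierced body about its centre: I₀ = (1/12)M(a²+b²) = (1/12)(0.165)[(0.55)² + (0.887)²] = 0.014977 kg m².
The removed disk has mass m = M·πr²/(ab) = (0.165)·π(0.182)²/(0.55·0.887) = 0.035196 kg (same uniform areal density).
Its moment of inertia about the rotation axis (parallel-axis theorem): I_hole = (1/2)mr² + md² = (1/2)(0.035196)(0.182)² + (0.035196)(0.0609)² = 0.00071345 kg m².
Treating the hole as negative mass, I = I₀ − I_hole = 0.014977 − 0.00071345 = 0.014264 kg m².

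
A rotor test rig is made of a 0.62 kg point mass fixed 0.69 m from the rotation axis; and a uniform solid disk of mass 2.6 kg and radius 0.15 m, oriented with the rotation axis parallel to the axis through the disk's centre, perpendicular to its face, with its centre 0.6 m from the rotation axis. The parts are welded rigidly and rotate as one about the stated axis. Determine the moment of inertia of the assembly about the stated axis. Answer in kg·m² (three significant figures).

1.26

Point mass: I_cm = 0; centre at d = 0.69 m, so I = I_cm + Md² gives I = 0 + (0.62)(0.69)² = 0.29518 kg·m².
Solid disk: I_cm = (1/2)MR² = (1/2)(2.6)(0.15)² = 0.02925 kg·m²; centre at d = 0.6 m, so I = I_cm + Md² gives I = 0.02925 + (2.6)(0.6)² = 0.96525 kg·m².
Total I = 0.29518 + 0.96525 = 1.2604 kg·m².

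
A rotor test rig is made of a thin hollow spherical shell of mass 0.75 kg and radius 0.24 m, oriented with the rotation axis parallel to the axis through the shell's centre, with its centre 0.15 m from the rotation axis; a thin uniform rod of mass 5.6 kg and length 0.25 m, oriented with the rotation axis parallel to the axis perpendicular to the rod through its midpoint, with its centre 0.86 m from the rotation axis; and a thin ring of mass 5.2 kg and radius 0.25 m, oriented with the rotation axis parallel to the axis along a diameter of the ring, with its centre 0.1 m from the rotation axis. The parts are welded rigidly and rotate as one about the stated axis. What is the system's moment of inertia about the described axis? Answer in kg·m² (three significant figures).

4.43

Spherical shell: I_cm = (2/3)MR² = (2/3)(0.75)(0.24)² = 0.0288 kg·m²; centre at d = 0.15 m, so the parallel axis theorem gives I = 0.0288 + (0.75)(0.15)² = 0.045675 kg·m².
Thin rod: I_cm = (1/12)ML² = (1/12)(5.6)(0.25)² = 0.029167 kg·m²; centre at d = 0.86 m, so the parallel axis theorem gives I = 0.029167 + (5.6)(0.86)² = 4.1709 kg·m².
Thin ring: I_cm = (1/2)MR² = (1/2)(5.2)(0.25)² = 0.1625 kg·m²; centre at d = 0.1 m, so the parallel axis theorem gives I = 0.1625 + (5.2)(0.1)² = 0.2145 kg·m².
Total I = 0.045675 + 4.1709 + 0.2145 = 4.4311 kg·m².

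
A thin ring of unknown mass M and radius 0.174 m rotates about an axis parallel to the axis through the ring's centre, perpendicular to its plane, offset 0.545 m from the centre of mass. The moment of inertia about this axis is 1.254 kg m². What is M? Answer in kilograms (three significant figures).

3.83

I = I_cm + Md² = MR² + Md² = M·[1·(0.174)² + (0.545)²] = M·0.3273.
So M = 1.254 / 0.3273 = 3.8313 kg.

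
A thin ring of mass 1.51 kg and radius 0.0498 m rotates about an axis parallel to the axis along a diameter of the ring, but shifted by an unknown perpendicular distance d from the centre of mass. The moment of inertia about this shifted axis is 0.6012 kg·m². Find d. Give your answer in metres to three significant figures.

0.630

About the centre-of-mass axis, I_cm = (1/2)MR² = (1/2)(1.51)(0.0498)² = 0.0018724 kg·m².
Parallel axis theorem: I = I_cm + Md², so Md² = 0.6012 − 0.0018724 = 0.59933 kg·m².
d = √(0.59933 / 1.51) = 0.63 m.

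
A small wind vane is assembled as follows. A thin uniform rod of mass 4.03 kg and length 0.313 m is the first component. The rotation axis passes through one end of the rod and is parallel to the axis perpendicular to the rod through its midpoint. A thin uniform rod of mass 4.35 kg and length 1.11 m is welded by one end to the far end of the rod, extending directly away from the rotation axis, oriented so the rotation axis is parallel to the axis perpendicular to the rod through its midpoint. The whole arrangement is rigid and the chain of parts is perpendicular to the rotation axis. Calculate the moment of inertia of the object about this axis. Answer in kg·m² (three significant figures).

Thin rod: I_cm = (1/12)ML² = (1/12)(4.03)(0.313)² = 0.032901 kg·m²; centre at d = 0.1565 m, so I = I_cm + Md² gives I = 0.032901 + (4.03)(0.1565)² = 0.13161 kg·m².
Thin rod: I_cm = (1/12)ML² = (1/12)(4.35)(1.11)² = 0.44664 kg·m²; centre at d = 0.1565 + 0.1565 + 0.555 = 0.868 m, so I = I_cm + Md² gives I = 0.44664 + (4.35)(0.868)² = 3.724 kg·m².
Total I = 0.13161 + 3.724 = 3.8556 kg·m².

3.86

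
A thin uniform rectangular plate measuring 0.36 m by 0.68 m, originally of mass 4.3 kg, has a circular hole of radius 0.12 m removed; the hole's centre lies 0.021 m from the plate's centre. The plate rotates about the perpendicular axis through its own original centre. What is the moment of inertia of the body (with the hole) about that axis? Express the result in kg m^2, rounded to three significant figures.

0.206

Unpierced body about its centre: I₀ = (1/12)M(a²+b²) = (1/12)(4.3)[(0.36)² + (0.68)²] = 0.21213 kg m^2.
The removed disk has mass m = M·πr²/(ab) = (4.3)·π(0.12)²/(0.36·0.68) = 0.79464 kg (same uniform areal density).
Its moment of inertia about the rotation axis (parallel-axis theorem): I_hole = (1/2)mr² + md² = (1/2)(0.79464)(0.12)² + (0.79464)(0.021)² = 0.0060718 kg m^2.
Treating the hole as negative mass, I = I₀ − I_hole = 0.21213 − 0.0060718 = 0.20606 kg m^2.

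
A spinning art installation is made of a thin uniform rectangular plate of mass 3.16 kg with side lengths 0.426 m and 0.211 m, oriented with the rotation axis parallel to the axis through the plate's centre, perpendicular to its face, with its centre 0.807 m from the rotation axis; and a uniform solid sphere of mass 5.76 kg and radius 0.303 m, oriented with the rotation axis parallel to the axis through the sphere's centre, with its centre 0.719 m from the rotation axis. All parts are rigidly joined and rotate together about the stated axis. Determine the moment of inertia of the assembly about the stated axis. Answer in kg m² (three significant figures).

5.31

Rectangular plate: I_cm = (1/12)M(a²+b²) = (1/12)(3.16)[(0.426)² + (0.211)²] = 0.059513 kg m²; centre at d = 0.807 m, so the parallel axis theorem gives I = 0.059513 + (3.16)(0.807)² = 2.1175 kg m².
Solid sphere: I_cm = (2/5)MR² = (2/5)(5.76)(0.303)² = 0.21153 kg m²; centre at d = 0.719 m, so the parallel axis theorem gives I = 0.21153 + (5.76)(0.719)² = 3.1892 kg m².
Total I = 2.1175 + 3.1892 = 5.3067 kg m².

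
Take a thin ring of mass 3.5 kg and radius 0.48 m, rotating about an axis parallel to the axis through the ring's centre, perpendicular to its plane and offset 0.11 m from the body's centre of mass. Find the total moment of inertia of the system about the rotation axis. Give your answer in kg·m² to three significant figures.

0.849

I_cm = MR² = (3.5)(0.48)² = 0.8064 kg·m²; centre at d = 0.11 m, so the parallel axis theorem gives I = 0.8064 + (3.5)(0.11)² = 0.84875 kg·m².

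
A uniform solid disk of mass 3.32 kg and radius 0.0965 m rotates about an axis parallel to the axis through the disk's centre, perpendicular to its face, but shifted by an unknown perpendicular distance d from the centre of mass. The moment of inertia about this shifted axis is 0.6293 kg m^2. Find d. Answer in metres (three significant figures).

About the centre-of-mass axis, I_cm = (1/2)MR² = (1/2)(3.32)(0.0965)² = 0.015458 kg m^2.
Parallel axis theorem: I = I_cm + Md², so Md² = 0.6293 − 0.015458 = 0.61384 kg m^2.
d = √(0.61384 / 3.32) = 0.42999 m.

0.430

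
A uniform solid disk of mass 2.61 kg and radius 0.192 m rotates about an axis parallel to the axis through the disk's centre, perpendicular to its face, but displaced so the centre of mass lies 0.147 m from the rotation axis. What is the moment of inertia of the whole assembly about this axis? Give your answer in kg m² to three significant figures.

0.105

I_cm = (1/2)MR² = (1/2)(2.61)(0.192)² = 0.048108 kg m²; centre at d = 0.147 m, so I = I_cm + Md² gives I = 0.048108 + (2.61)(0.147)² = 0.10451 kg m².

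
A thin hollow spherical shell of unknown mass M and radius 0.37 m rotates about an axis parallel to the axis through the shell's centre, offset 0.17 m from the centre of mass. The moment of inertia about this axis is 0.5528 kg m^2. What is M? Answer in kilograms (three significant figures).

4.60

I = I_cm + Md² = (2/3)MR² + Md² = M·[0.666667·(0.37)² + (0.17)²] = M·0.12017.
So M = 0.5528 / 0.12017 = 4.6003 kg.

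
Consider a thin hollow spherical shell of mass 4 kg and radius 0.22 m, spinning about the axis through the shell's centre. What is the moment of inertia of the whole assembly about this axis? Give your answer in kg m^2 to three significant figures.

0.129

I_cm = (2/3)MR² = (2/3)(4)(0.22)² = 0.12907 kg m^2; axis through the centre, so I = 0.12907 kg m^2.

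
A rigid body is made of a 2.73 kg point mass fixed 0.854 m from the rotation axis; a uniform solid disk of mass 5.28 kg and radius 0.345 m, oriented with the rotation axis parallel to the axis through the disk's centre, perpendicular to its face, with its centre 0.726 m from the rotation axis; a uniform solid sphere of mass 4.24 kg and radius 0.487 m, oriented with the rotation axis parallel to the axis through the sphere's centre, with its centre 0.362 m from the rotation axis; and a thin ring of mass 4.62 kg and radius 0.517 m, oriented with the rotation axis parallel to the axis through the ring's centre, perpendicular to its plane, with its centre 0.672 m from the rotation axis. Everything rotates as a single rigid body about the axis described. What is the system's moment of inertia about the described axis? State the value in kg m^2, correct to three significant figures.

Point mass: I_cm = 0; centre at d = 0.854 m, so the parallel axis theorem gives I = 0 + (2.73)(0.854)² = 1.991 kg m^2.
Solid disk: I_cm = (1/2)MR² = (1/2)(5.28)(0.345)² = 0.31423 kg m^2; centre at d = 0.726 m, so the parallel axis theorem gives I = 0.31423 + (5.28)(0.726)² = 3.0972 kg m^2.
Solid sphere: I_cm = (2/5)MR² = (2/5)(4.24)(0.487)² = 0.40224 kg m^2; centre at d = 0.362 m, so the parallel axis theorem gives I = 0.40224 + (4.24)(0.362)² = 0.95787 kg m^2.
Thin ring: I_cm = MR² = (4.62)(0.517)² = 1.2349 kg m^2; centre at d = 0.672 m, so the parallel axis theorem gives I = 1.2349 + (4.62)(0.672)² = 3.3212 kg m^2.
Total I = 1.991 + 3.0972 + 0.95787 + 3.3212 = 9.3673 kg m^2.

9.37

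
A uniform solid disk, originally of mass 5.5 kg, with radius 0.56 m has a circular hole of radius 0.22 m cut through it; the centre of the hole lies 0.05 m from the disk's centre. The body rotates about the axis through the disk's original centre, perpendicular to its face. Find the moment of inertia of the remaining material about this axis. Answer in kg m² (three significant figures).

Unpierced body about its centre: I₀ = (1/2)MR² = (1/2)(5.5)(0.56)² = 0.8624 kg m².
The removed disk has mass m = M·(r/R)² = (5.5)(0.22/0.56)² = 0.84885 kg (same uniform areal density).
Its moment of inertia about the rotation axis (parallel-axis theorem): I_hole = (1/2)mr² + md² = (1/2)(0.84885)(0.22)² + (0.84885)(0.05)² = 0.022664 kg m².
Treating the hole as negative mass, I = I₀ − I_hole = 0.8624 − 0.022664 = 0.83974 kg m².

0.840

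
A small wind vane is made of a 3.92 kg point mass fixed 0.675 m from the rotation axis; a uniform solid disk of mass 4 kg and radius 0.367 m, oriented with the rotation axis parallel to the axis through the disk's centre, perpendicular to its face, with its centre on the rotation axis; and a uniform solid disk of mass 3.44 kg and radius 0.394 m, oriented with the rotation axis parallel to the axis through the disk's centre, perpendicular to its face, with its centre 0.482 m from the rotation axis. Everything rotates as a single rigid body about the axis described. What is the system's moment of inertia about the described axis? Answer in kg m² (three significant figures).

3.12

Point mass: I_cm = 0; centre at d = 0.675 m, so I = I_cm + Md² gives I = 0 + (3.92)(0.675)² = 1.7861 kg m².
Solid disk: I_cm = (1/2)MR² = (1/2)(4)(0.367)² = 0.26938 kg m²; axis through the centre, so I = 0.26938 kg m².
Solid disk: I_cm = (1/2)MR² = (1/2)(3.44)(0.394)² = 0.26701 kg m²; centre at d = 0.482 m, so I = I_cm + Md² gives I = 0.26701 + (3.44)(0.482)² = 1.0662 kg m².
Total I = 1.7861 + 0.26938 + 1.0662 = 3.1216 kg m².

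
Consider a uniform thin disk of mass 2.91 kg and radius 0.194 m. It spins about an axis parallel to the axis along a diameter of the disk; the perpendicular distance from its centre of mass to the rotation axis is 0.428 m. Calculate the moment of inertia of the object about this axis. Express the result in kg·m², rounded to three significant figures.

I_cm = (1/4)MR² = (1/4)(2.91)(0.194)² = 0.02738 kg·m²; centre at d = 0.428 m, so I = I_cm + Md² gives I = 0.02738 + (2.91)(0.428)² = 0.56045 kg·m².

0.560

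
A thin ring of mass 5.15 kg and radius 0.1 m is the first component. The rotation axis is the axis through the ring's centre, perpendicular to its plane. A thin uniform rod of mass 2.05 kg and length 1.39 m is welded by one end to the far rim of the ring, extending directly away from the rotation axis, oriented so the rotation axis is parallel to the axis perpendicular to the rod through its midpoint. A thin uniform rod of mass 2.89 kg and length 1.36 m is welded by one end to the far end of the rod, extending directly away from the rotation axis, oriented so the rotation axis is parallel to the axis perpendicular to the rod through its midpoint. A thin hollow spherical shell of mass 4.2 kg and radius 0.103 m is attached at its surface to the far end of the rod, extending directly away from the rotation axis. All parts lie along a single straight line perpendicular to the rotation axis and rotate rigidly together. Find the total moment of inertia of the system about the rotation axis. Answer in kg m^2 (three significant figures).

52.4

Thin ring: I_cm = MR² = (5.15)(0.1)² = 0.0515 kg m^2; axis through the centre, so I = 0.0515 kg m^2.
Thin rod: I_cm = (1/12)ML² = (1/12)(2.05)(1.39)² = 0.33007 kg m^2; centre at d = 0.1 + 0.695 = 0.795 m, so the parallel axis theorem gives I = 0.33007 + (2.05)(0.795)² = 1.6257 kg m^2.
Thin rod: I_cm = (1/12)ML² = (1/12)(2.89)(1.36)² = 0.44545 kg m^2; centre at d = 0.1 + 0.695 + 0.695 + 0.68 = 2.17 m, so the parallel axis theorem gives I = 0.44545 + (2.89)(2.17)² = 14.054 kg m^2.
Spherical shell: I_cm = (2/3)MR² = (2/3)(4.2)(0.103)² = 0.029705 kg m^2; centre at d = 0.1 + 0.695 + 0.695 + 0.68 + 0.68 + 0.103 = 2.953 m, so the parallel axis theorem gives I = 0.029705 + (4.2)(2.953)² = 36.655 kg m^2.
Total I = 0.0515 + 1.6257 + 14.054 + 36.655 = 52.386 kg m^2.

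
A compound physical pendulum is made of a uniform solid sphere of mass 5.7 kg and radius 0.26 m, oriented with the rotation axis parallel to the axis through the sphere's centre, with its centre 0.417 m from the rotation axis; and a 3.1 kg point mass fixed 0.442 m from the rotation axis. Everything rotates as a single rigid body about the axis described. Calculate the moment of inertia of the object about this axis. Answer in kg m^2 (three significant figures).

Solid sphere: I_cm = (2/5)MR² = (2/5)(5.7)(0.26)² = 0.15413 kg m^2; centre at d = 0.417 m, so the parallel axis theorem gives I = 0.15413 + (5.7)(0.417)² = 1.1453 kg m^2.
Point mass: I_cm = 0; centre at d = 0.442 m, so the parallel axis theorem gives I = 0 + (3.1)(0.442)² = 0.60563 kg m^2.
Total I = 1.1453 + 0.60563 = 1.7509 kg m^2.

1.75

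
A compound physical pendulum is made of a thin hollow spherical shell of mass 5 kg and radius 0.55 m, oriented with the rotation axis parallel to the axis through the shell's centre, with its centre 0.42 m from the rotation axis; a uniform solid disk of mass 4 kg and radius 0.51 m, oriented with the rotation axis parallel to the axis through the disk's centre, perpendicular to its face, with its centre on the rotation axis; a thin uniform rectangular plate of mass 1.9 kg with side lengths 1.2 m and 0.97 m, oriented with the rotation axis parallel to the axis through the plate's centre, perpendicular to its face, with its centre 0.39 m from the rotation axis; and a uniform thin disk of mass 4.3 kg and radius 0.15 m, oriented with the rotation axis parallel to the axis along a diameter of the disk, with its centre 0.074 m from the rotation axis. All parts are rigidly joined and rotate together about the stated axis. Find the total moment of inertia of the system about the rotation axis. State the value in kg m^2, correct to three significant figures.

3.12

Spherical shell: I_cm = (2/3)MR² = (2/3)(5)(0.55)² = 1.0083 kg m^2; centre at d = 0.42 m, so I = I_cm + Md² gives I = 1.0083 + (5)(0.42)² = 1.8903 kg m^2.
Solid disk: I_cm = (1/2)MR² = (1/2)(4)(0.51)² = 0.5202 kg m^2; axis through the centre, so I = 0.5202 kg m^2.
Rectangular plate: I_cm = (1/12)M(a²+b²) = (1/12)(1.9)[(1.2)² + (0.97)²] = 0.37698 kg m^2; centre at d = 0.39 m, so I = I_cm + Md² gives I = 0.37698 + (1.9)(0.39)² = 0.66597 kg m^2.
Thin disk: I_cm = (1/4)MR² = (1/4)(4.3)(0.15)² = 0.024187 kg m^2; centre at d = 0.074 m, so I = I_cm + Md² gives I = 0.024187 + (4.3)(0.074)² = 0.047734 kg m^2.
Total I = 1.8903 + 0.5202 + 0.66597 + 0.047734 = 3.1242 kg m^2.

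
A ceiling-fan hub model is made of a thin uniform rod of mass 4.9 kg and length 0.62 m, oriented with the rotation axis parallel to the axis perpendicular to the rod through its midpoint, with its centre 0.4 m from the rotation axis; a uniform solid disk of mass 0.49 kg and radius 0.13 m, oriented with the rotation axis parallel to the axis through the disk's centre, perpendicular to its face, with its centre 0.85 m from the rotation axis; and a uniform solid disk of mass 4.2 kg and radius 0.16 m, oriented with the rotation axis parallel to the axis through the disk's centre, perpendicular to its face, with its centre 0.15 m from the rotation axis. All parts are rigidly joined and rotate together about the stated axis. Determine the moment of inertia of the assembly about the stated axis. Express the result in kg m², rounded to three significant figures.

1.45

Thin rod: I_cm = (1/12)ML² = (1/12)(4.9)(0.62)² = 0.15696 kg m²; centre at d = 0.4 m, so the parallel axis theorem gives I = 0.15696 + (4.9)(0.4)² = 0.94096 kg m².
Solid disk: I_cm = (1/2)MR² = (1/2)(0.49)(0.13)² = 0.0041405 kg m²; centre at d = 0.85 m, so the parallel axis theorem gives I = 0.0041405 + (0.49)(0.85)² = 0.35817 kg m².
Solid disk: I_cm = (1/2)MR² = (1/2)(4.2)(0.16)² = 0.05376 kg m²; centre at d = 0.15 m, so the parallel axis theorem gives I = 0.05376 + (4.2)(0.15)² = 0.14826 kg m².
Total I = 0.94096 + 0.35817 + 0.14826 = 1.4474 kg m².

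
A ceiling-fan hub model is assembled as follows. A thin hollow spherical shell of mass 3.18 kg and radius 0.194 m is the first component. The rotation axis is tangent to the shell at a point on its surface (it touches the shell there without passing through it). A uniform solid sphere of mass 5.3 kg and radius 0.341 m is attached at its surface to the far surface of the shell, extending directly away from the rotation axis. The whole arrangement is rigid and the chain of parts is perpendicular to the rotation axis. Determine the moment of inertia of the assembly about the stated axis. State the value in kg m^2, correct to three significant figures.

Spherical shell: I_cm = (2/3)MR² = (2/3)(3.18)(0.194)² = 0.079788 kg m^2; centre at d = 0.194 m, so I = I_cm + Md² gives I = 0.079788 + (3.18)(0.194)² = 0.19947 kg m^2.
Solid sphere: I_cm = (2/5)MR² = (2/5)(5.3)(0.341)² = 0.24652 kg m^2; centre at d = 0.194 + 0.194 + 0.341 = 0.729 m, so I = I_cm + Md² gives I = 0.24652 + (5.3)(0.729)² = 3.0632 kg m^2.
Total I = 0.19947 + 3.0632 = 3.2626 kg m^2.

3.26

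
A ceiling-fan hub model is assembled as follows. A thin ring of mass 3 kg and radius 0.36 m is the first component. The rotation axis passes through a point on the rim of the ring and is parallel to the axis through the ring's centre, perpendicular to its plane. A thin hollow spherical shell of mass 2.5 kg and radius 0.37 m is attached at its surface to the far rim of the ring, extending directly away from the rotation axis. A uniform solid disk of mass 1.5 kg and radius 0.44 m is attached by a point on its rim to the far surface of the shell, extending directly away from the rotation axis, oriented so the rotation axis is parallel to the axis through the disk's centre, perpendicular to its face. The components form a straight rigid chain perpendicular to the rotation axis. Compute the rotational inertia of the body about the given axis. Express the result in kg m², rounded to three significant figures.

Thin ring: I_cm = MR² = (3)(0.36)² = 0.3888 kg m²; centre at d = 0.36 m, so the parallel axis theorem gives I = 0.3888 + (3)(0.36)² = 0.7776 kg m².
Spherical shell: I_cm = (2/3)MR² = (2/3)(2.5)(0.37)² = 0.22817 kg m²; centre at d = 0.36 + 0.36 + 0.37 = 1.09 m, so the parallel axis theorem gives I = 0.22817 + (2.5)(1.09)² = 3.1984 kg m².
Solid disk: I_cm = (1/2)MR² = (1/2)(1.5)(0.44)² = 0.1452 kg m²; centre at d = 0.36 + 0.36 + 0.37 + 0.37 + 0.44 = 1.9 m, so the parallel axis theorem gives I = 0.1452 + (1.5)(1.9)² = 5.5602 kg m².
Total I = 0.7776 + 3.1984 + 5.5602 = 9.5362 kg m².

9.54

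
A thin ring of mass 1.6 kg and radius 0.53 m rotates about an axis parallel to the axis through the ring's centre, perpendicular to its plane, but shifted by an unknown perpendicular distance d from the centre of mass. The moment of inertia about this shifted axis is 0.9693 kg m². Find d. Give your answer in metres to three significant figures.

0.570

About the centre-of-mass axis, I_cm = MR² = (1.6)(0.53)² = 0.44944 kg m².
Parallel axis theorem: I = I_cm + Md², so Md² = 0.9693 − 0.44944 = 0.51986 kg m².
d = √(0.51986 / 1.6) = 0.57001 m.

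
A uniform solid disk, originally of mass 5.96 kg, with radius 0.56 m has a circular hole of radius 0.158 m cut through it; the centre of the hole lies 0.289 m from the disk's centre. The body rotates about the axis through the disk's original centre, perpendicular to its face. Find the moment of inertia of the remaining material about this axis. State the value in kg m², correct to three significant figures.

0.889

Unpierced body about its centre: I₀ = (1/2)MR² = (1/2)(5.96)(0.56)² = 0.93453 kg m².
The removed disk has mass m = M·(r/R)² = (5.96)(0.158/0.56)² = 0.47444 kg (same uniform areal density).
Its moment of inertia about the rotation axis (parallel-axis theorem): I_hole = (1/2)mr² + md² = (1/2)(0.47444)(0.158)² + (0.47444)(0.289)² = 0.045548 kg m².
Treating the hole as negative mass, I = I₀ − I_hole = 0.93453 − 0.045548 = 0.88898 kg m².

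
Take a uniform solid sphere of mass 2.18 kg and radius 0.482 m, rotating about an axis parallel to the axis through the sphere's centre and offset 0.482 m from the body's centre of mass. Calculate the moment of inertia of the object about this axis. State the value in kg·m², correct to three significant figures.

I_cm = (2/5)MR² = (2/5)(2.18)(0.482)² = 0.20259 kg·m²; centre at d = 0.482 m, so the parallel axis theorem gives I = 0.20259 + (2.18)(0.482)² = 0.70905 kg·m².

0.709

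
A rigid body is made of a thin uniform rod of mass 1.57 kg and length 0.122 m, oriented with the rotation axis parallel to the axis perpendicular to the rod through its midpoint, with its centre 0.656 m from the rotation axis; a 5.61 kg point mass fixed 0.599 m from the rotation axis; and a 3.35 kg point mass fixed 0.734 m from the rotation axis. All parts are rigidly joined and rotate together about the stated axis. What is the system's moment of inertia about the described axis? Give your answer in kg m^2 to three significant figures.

4.50

Thin rod: I_cm = (1/12)ML² = (1/12)(1.57)(0.122)² = 0.0019473 kg m^2; centre at d = 0.656 m, so the parallel axis theorem gives I = 0.0019473 + (1.57)(0.656)² = 0.67757 kg m^2.
Point mass: I_cm = 0; centre at d = 0.599 m, so the parallel axis theorem gives I = 0 + (5.61)(0.599)² = 2.0129 kg m^2.
Point mass: I_cm = 0; centre at d = 0.734 m, so the parallel axis theorem gives I = 0 + (3.35)(0.734)² = 1.8048 kg m^2.
Total I = 0.67757 + 2.0129 + 1.8048 = 4.4953 kg m^2.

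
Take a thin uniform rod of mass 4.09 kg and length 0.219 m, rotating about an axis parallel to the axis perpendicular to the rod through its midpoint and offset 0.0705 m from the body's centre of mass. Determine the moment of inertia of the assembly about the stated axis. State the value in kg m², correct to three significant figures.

I_cm = (1/12)ML² = (1/12)(4.09)(0.219)² = 0.016347 kg m²; centre at d = 0.0705 m, so the parallel axis theorem gives I = 0.016347 + (4.09)(0.0705)² = 0.036675 kg m².

0.0367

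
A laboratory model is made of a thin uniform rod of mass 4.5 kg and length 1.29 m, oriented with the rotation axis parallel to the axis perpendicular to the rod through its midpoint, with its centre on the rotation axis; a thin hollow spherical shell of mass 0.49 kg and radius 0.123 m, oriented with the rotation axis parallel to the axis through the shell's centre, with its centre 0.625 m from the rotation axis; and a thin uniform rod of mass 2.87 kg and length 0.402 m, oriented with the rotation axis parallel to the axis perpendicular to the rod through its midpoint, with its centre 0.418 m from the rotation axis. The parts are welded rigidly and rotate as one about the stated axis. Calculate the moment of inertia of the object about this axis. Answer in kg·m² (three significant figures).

1.36

Thin rod: I_cm = (1/12)ML² = (1/12)(4.5)(1.29)² = 0.62404 kg·m²; axis through the centre, so I = 0.62404 kg·m².
Spherical shell: I_cm = (2/3)MR² = (2/3)(0.49)(0.123)² = 0.0049421 kg·m²; centre at d = 0.625 m, so I = I_cm + Md² gives I = 0.0049421 + (0.49)(0.625)² = 0.19635 kg·m².
Thin rod: I_cm = (1/12)ML² = (1/12)(2.87)(0.402)² = 0.03865 kg·m²; centre at d = 0.418 m, so I = I_cm + Md² gives I = 0.03865 + (2.87)(0.418)² = 0.54011 kg·m².
Total I = 0.62404 + 0.19635 + 0.54011 = 1.3605 kg·m².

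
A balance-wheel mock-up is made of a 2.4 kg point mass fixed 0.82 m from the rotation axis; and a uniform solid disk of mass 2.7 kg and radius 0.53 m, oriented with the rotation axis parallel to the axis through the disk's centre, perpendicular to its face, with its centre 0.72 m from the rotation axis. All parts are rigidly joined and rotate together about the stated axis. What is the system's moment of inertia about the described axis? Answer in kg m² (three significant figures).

Point mass: I_cm = 0; centre at d = 0.82 m, so I = I_cm + Md² gives I = 0 + (2.4)(0.82)² = 1.6138 kg m².
Solid disk: I_cm = (1/2)MR² = (1/2)(2.7)(0.53)² = 0.37922 kg m²; centre at d = 0.72 m, so I = I_cm + Md² gives I = 0.37922 + (2.7)(0.72)² = 1.7789 kg m².
Total I = 1.6138 + 1.7789 = 3.3927 kg m².

3.39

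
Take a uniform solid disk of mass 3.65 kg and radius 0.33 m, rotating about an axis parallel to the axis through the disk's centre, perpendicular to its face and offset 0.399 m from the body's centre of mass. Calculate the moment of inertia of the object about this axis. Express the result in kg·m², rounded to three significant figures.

0.780

I_cm = (1/2)MR² = (1/2)(3.65)(0.33)² = 0.19874 kg·m²; centre at d = 0.399 m, so the parallel axis theorem gives I = 0.19874 + (3.65)(0.399)² = 0.77983 kg·m².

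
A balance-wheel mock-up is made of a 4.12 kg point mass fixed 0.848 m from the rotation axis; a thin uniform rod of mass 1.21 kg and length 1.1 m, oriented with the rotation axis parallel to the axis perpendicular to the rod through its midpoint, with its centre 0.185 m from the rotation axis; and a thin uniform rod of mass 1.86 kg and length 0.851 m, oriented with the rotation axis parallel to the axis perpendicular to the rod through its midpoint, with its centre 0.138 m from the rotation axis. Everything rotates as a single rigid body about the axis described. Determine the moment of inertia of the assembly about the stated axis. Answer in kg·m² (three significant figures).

Point mass: I_cm = 0; centre at d = 0.848 m, so I = I_cm + Md² gives I = 0 + (4.12)(0.848)² = 2.9627 kg·m².
Thin rod: I_cm = (1/12)ML² = (1/12)(1.21)(1.1)² = 0.12201 kg·m²; centre at d = 0.185 m, so I = I_cm + Md² gives I = 0.12201 + (1.21)(0.185)² = 0.16342 kg·m².
Thin rod: I_cm = (1/12)ML² = (1/12)(1.86)(0.851)² = 0.11225 kg·m²; centre at d = 0.138 m, so I = I_cm + Md² gives I = 0.11225 + (1.86)(0.138)² = 0.14767 kg·m².
Total I = 2.9627 + 0.16342 + 0.14767 = 3.2738 kg·m².

3.27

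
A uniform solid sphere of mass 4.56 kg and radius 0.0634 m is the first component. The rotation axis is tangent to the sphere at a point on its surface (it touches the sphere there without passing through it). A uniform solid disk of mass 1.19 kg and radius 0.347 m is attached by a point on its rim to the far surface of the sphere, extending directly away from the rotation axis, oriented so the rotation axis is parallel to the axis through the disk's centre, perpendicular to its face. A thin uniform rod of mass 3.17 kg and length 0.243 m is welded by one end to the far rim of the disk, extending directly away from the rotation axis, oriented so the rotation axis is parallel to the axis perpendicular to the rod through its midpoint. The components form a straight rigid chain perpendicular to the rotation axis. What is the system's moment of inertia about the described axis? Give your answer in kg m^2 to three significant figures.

Solid sphere: I_cm = (2/5)MR² = (2/5)(4.56)(0.0634)² = 0.0073317 kg m^2; centre at d = 0.0634 m, so the parallel axis theorem gives I = 0.0073317 + (4.56)(0.0634)² = 0.025661 kg m^2.
Solid disk: I_cm = (1/2)MR² = (1/2)(1.19)(0.347)² = 0.071643 kg m^2; centre at d = 0.0634 + 0.0634 + 0.347 = 0.4738 m, so the parallel axis theorem gives I = 0.071643 + (1.19)(0.4738)² = 0.33878 kg m^2.
Thin rod: I_cm = (1/12)ML² = (1/12)(3.17)(0.243)² = 0.015599 kg m^2; centre at d = 0.0634 + 0.0634 + 0.347 + 0.347 + 0.1215 = 0.9423 m, so the parallel axis theorem gives I = 0.015599 + (3.17)(0.9423)² = 2.8303 kg m^2.
Total I = 0.025661 + 0.33878 + 2.8303 = 3.1948 kg m^2.

3.19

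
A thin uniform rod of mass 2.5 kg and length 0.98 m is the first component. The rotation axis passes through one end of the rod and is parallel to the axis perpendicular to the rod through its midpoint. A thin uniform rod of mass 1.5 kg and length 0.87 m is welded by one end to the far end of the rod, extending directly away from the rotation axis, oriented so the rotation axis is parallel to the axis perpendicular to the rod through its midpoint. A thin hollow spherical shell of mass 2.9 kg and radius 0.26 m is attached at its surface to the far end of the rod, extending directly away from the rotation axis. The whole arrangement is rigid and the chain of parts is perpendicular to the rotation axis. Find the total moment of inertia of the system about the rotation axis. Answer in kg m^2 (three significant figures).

Thin rod: I_cm = (1/12)ML² = (1/12)(2.5)(0.98)² = 0.20008 kg m^2; centre at d = 0.49 m, so I = I_cm + Md² gives I = 0.20008 + (2.5)(0.49)² = 0.80033 kg m^2.
Thin rod: I_cm = (1/12)ML² = (1/12)(1.5)(0.87)² = 0.094613 kg m^2; centre at d = 0.49 + 0.49 + 0.435 = 1.415 m, so I = I_cm + Md² gives I = 0.094613 + (1.5)(1.415)² = 3.098 kg m^2.
Spherical shell: I_cm = (2/3)MR² = (2/3)(2.9)(0.26)² = 0.13069 kg m^2; centre at d = 0.49 + 0.49 + 0.435 + 0.435 + 0.26 = 2.11 m, so I = I_cm + Md² gives I = 0.13069 + (2.9)(2.11)² = 13.042 kg m^2.
Total I = 0.80033 + 3.098 + 13.042 = 16.94 kg m^2.

16.9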